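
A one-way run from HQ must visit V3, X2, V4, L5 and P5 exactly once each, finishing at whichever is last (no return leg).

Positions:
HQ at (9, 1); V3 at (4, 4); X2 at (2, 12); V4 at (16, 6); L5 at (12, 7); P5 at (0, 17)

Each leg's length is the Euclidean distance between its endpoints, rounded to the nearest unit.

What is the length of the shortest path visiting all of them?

35 — the minimum one-way total.

There are 5! = 120 possible orderings.
HQ - V3 - X2 - V4 - L5 - P5: 6+8+15+4+16 = 49
HQ - V3 - X2 - V4 - P5 - L5: 6+8+15+19+16 = 64
HQ - V3 - X2 - L5 - V4 - P5: 6+8+11+4+19 = 48
HQ - V3 - X2 - L5 - P5 - V4: 6+8+11+16+19 = 60
HQ - V3 - X2 - P5 - V4 - L5: 6+8+5+19+4 = 42
HQ - V3 - X2 - P5 - L5 - V4: 6+8+5+16+4 = 39
HQ - V3 - V4 - X2 - L5 - P5: 6+12+15+11+16 = 60
HQ - V3 - V4 - X2 - P5 - L5: 6+12+15+5+16 = 54
HQ - V3 - V4 - L5 - X2 - P5: 6+12+4+11+5 = 38
HQ - V3 - V4 - L5 - P5 - X2: 6+12+4+16+5 = 43
HQ - V3 - V4 - P5 - X2 - L5: 6+12+19+5+11 = 53
HQ - V3 - V4 - P5 - L5 - X2: 6+12+19+16+11 = 64
HQ - V3 - L5 - X2 - V4 - P5: 6+9+11+15+19 = 60
HQ - V3 - L5 - X2 - P5 - V4: 6+9+11+5+19 = 50
… (106 more)
HQ - V4 - L5 - V3 - X2 - P5: 9+4+9+8+5 = 35  ← best
The minimum is 35.
One shortest path: HQ → V4 → L5 → V3 → X2 → P5.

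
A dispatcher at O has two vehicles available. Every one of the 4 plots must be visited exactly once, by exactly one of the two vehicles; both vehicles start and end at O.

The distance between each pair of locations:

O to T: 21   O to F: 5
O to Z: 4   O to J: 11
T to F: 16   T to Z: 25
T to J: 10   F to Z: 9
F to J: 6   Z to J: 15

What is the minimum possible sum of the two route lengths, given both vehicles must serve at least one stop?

Minimum combined distance: 50.

There are 2^3 − 1 = 7 ways to divide the 4 stops into two non-empty groups. For each, the best each vehicle can do is its own shortest tour through its group:
  {T} + {F, Z, J}: 42 + 30 = 72
  {F} + {T, Z, J}: 10 + 50 = 60
  {T, F} + {Z, J}: 42 + 30 = 72
  {Z} + {T, F, J}: 8 + 42 = 50
  {T, Z} + {F, J}: 50 + 22 = 72
  {F, Z} + {T, J}: 18 + 42 = 60
  … (7 splits in total)
Best: vehicle 1 O → Z → O = 8; vehicle 2 O → T → J → F → O = 42; combined 50.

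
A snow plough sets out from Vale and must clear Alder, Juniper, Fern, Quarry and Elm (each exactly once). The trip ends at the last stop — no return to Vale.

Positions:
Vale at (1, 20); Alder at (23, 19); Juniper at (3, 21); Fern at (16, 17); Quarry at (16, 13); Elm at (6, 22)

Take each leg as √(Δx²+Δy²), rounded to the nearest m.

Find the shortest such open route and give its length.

There are 5! = 120 possible orderings.
Vale → Alder → Juniper → Fern → Quarry → Elm: 22+20+14+4+13 = 73
Vale → Alder → Juniper → Fern → Elm → Quarry: 22+20+14+11+13 = 80
Vale → Alder → Juniper → Quarry → Fern → Elm: 22+20+15+4+11 = 72
Vale → Alder → Juniper → Quarry → Elm → Fern: 22+20+15+13+11 = 81
Vale → Alder → Juniper → Elm → Fern → Quarry: 22+20+3+11+4 = 60
Vale → Alder → Juniper → Elm → Quarry → Fern: 22+20+3+13+4 = 62
Vale → Alder → Fern → Juniper → Quarry → Elm: 22+7+14+15+13 = 71
Vale → Alder → Fern → Juniper → Elm → Quarry: 22+7+14+3+13 = 59
Vale → Alder → Fern → Quarry → Juniper → Elm: 22+7+4+15+3 = 51
Vale → Alder → Fern → Quarry → Elm → Juniper: 22+7+4+13+3 = 49
Vale → Alder → Fern → Elm → Juniper → Quarry: 22+7+11+3+15 = 58
Vale → Alder → Fern → Elm → Quarry → Juniper: 22+7+11+13+15 = 68
Vale → Alder → Quarry → Juniper → Fern → Elm: 22+9+15+14+11 = 71
Vale → Alder → Quarry → Juniper → Elm → Fern: 22+9+15+3+11 = 60
… (106 more)
Vale → Juniper → Elm → Fern → Quarry → Alder: 2+3+11+4+9 = 29  ← best
The minimum is 29.
One shortest path: Vale → Juniper → Elm → Fern → Quarry → Alder.

Shortest open route: 29 m.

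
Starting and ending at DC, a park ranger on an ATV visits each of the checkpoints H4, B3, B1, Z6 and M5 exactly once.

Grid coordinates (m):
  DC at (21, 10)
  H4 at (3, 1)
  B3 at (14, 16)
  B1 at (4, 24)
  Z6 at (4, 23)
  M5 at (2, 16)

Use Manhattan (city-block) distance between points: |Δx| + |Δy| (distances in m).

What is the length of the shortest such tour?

DC→H4→B3→B1→Z6→M5→DC: 27+26+18+1+9+25 = 106
DC→H4→B3→B1→M5→Z6→DC: 27+26+18+10+9+30 = 120
DC→H4→B3→Z6→B1→M5→DC: 27+26+17+1+10+25 = 106
DC→H4→B3→Z6→M5→B1→DC: 27+26+17+9+10+31 = 120
DC→H4→B3→M5→B1→Z6→DC: 27+26+12+10+1+30 = 106
DC→H4→B3→M5→Z6→B1→DC: 27+26+12+9+1+31 = 106
DC→H4→B1→B3→Z6→M5→DC: 27+24+18+17+9+25 = 120
DC→H4→B1→B3→M5→Z6→DC: 27+24+18+12+9+30 = 120
DC→H4→B1→Z6→B3→M5→DC: 27+24+1+17+12+25 = 106
DC→H4→B1→Z6→M5→B3→DC: 27+24+1+9+12+13 = 86
DC→H4→B1→M5→B3→Z6→DC: 27+24+10+12+17+30 = 120
DC→H4→B1→M5→Z6→B3→DC: 27+24+10+9+17+13 = 100
DC→H4→Z6→B3→B1→M5→DC: 27+23+17+18+10+25 = 120
DC→H4→Z6→B3→M5→B1→DC: 27+23+17+12+10+31 = 120
… (46 more)
DC→H4→M5→B1→Z6→B3→DC: 27+16+10+1+17+13 = 84  ← best
The minimum is 84.
One optimal route: DC → H4 → M5 → B1 → Z6 → B3 → DC (or its reverse).

Shortest round trip = 84 m.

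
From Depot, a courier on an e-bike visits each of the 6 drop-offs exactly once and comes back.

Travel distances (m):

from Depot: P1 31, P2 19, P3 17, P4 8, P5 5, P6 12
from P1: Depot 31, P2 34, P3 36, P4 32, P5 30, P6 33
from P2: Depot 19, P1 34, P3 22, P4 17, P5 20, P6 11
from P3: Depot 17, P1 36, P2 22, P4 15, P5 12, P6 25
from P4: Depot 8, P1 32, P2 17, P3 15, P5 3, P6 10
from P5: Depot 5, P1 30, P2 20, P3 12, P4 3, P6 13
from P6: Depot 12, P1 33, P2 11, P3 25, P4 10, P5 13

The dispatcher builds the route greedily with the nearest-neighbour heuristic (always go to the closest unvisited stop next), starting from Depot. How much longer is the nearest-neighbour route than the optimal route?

2 m longer than the optimal tour.

From Depot: P5=5, P4=8, P6=12, P3=17, P2=19, P1=31 → choose P5 (5).
From P5: P4=3, P3=12, P6=13, P2=20, P1=30 → choose P4 (3).
From P4: P6=10, P3=15, P2=17, P1=32 → choose P6 (10).
From P6: P2=11, P3=25, P1=33 → choose P2 (11).
From P2: P3=22, P1=34 → choose P3 (22).
From P3: P1=36 → choose P1 (36).
NN route Depot → P5 → P4 → P6 → P2 → P3 → P1 → Depot costs 118.
Optimal: Depot → P3 → P1 → P2 → P6 → P4 → P5 → Depot costs 116 (by enumerating all 360 distinct tours).
Excess = 118 − 116 = 2.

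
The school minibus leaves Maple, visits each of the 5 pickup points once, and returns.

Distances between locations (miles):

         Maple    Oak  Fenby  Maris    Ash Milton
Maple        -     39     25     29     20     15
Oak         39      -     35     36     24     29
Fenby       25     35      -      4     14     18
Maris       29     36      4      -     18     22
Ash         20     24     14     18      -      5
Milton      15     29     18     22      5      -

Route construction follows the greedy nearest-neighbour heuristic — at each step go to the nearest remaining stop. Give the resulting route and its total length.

At Maple the remaining stops are Milton 15, Ash 20, Fenby 25, Maris 29, Oak 39; go to Milton.
At Milton the remaining stops are Ash 5, Fenby 18, Maris 22, Oak 29; go to Ash.
At Ash the remaining stops are Fenby 14, Maris 18, Oak 24; go to Fenby.
At Fenby the remaining stops are Maris 4, Oak 35; go to Maris.
At Maris the remaining stops are Oak 36; go to Oak.
Return Oak→Maple: 39.
Total = 15 + 5 + 14 + 4 + 36 + 39 = 113.

Total distance 113 miles via the nearest-neighbour route Maple → Milton → Ash → Fenby → Maris → Oak → Maple.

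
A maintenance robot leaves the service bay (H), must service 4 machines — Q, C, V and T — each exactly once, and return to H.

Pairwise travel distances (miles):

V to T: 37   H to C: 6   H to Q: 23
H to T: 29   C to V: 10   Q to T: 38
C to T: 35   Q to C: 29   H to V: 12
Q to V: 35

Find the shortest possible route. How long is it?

Minimum total distance: 114 miles.

There are 12 distinct closed tours to check (reversals are equivalent).
H→Q→C→V→T→H: 23+29+10+37+29 = 128
H→Q→C→T→V→H: 23+29+35+37+12 = 136
H→Q→V→C→T→H: 23+35+10+35+29 = 132
H→Q→V→T→C→H: 23+35+37+35+6 = 136
H→Q→T→C→V→H: 23+38+35+10+12 = 118
H→Q→T→V→C→H: 23+38+37+10+6 = 114
H→C→Q→V→T→H: 6+29+35+37+29 = 136
H→C→Q→T→V→H: 6+29+38+37+12 = 122
H→C→V→Q→T→H: 6+10+35+38+29 = 118
H→C→T→Q→V→H: 6+35+38+35+12 = 126
H→V→Q→C→T→H: 12+35+29+35+29 = 140
H→V→C→Q→T→H: 12+10+29+38+29 = 118
The minimum is 114.
One optimal route: H → Q → T → V → C → H (or its reverse).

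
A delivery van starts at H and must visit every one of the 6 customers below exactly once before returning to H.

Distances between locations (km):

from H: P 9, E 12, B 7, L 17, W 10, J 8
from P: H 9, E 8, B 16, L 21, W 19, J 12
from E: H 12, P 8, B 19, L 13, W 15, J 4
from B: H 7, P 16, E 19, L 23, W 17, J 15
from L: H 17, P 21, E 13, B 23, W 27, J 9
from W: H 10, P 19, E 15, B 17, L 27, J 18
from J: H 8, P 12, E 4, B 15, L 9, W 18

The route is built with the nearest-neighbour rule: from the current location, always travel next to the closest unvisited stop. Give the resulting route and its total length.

At H the remaining stops are B 7, J 8, P 9, W 10, E 12, L 17; go to B.
At B the remaining stops are J 15, P 16, W 17, E 19, L 23; go to J.
At J the remaining stops are E 4, L 9, P 12, W 18; go to E.
At E the remaining stops are P 8, L 13, W 15; go to P.
At P the remaining stops are W 19, L 21; go to W.
At W the remaining stops are L 27; go to L.
Return L→H: 17.
Total = 7 + 15 + 4 + 8 + 19 + 27 + 17 = 97.

Total distance 97 km via the nearest-neighbour route H → B → J → E → P → W → L → H.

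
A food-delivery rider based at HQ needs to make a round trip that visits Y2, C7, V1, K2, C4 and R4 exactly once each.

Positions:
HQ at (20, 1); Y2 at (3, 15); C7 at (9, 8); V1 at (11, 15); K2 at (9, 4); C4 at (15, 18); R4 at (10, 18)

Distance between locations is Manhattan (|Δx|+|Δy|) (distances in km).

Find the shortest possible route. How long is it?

There are 360 distinct closed tours to check (reversals are equivalent).
HQ → Y2 → C7 → V1 → K2 → C4 → R4 → HQ: 31+13+9+13+20+5+27 = 118
HQ → Y2 → C7 → V1 → K2 → R4 → C4 → HQ: 31+13+9+13+15+5+22 = 108
HQ → Y2 → C7 → V1 → C4 → K2 → R4 → HQ: 31+13+9+7+20+15+27 = 122
HQ → Y2 → C7 → V1 → C4 → R4 → K2 → HQ: 31+13+9+7+5+15+14 = 94
HQ → Y2 → C7 → V1 → R4 → K2 → C4 → HQ: 31+13+9+4+15+20+22 = 114
HQ → Y2 → C7 → V1 → R4 → C4 → K2 → HQ: 31+13+9+4+5+20+14 = 96
HQ → Y2 → C7 → K2 → V1 → C4 → R4 → HQ: 31+13+4+13+7+5+27 = 100
HQ → Y2 → C7 → K2 → V1 → R4 → C4 → HQ: 31+13+4+13+4+5+22 = 92
… (352 more)
HQ → K2 → C7 → Y2 → V1 → R4 → C4 → HQ: 14+4+13+8+4+5+22 = 70  ← best
The minimum is 70.
One optimal route: HQ → K2 → C7 → Y2 → V1 → R4 → C4 → HQ (or its reverse).

Shortest round trip = 70 km.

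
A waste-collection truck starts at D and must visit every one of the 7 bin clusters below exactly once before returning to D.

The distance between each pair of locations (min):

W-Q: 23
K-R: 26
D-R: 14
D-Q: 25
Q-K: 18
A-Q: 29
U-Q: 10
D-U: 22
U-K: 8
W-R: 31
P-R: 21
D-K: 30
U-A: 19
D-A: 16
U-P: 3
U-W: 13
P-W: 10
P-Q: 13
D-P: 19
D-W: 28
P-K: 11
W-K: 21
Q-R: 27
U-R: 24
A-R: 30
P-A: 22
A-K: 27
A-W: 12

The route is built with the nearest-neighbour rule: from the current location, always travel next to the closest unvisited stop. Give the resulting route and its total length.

Total distance 115 min via the nearest-neighbour route D → R → P → U → K → Q → W → A → D.

D → [R:14 / A:16 / P:19 / U:22 / Q:25 / W:28 / K:30] → R (14)
R → [P:21 / U:24 / K:26 / Q:27 / A:30 / W:31] → P (21)
P → [U:3 / W:10 / K:11 / Q:13 / A:22] → U (3)
U → [K:8 / Q:10 / W:13 / A:19] → K (8)
K → [Q:18 / W:21 / A:27] → Q (18)
Q → [W:23 / A:29] → W (23)
W → [A:12] → A (12)
Return A→D: 16.
Total = 14 + 21 + 3 + 8 + 18 + 23 + 12 + 16 = 115.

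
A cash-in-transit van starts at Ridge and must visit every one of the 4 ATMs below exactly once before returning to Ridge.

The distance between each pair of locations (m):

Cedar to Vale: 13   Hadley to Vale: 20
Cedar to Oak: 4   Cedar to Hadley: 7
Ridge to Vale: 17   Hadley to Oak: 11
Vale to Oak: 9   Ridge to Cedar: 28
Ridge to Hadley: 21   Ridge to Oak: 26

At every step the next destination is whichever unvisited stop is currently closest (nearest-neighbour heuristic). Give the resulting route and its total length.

Ridge → [Vale:17 / Hadley:21 / Oak:26 / Cedar:28] → Vale (17)
Vale → [Oak:9 / Cedar:13 / Hadley:20] → Oak (9)
Oak → [Cedar:4 / Hadley:11] → Cedar (4)
Cedar → [Hadley:7] → Hadley (7)
Return Hadley→Ridge: 21.
Total = 17 + 9 + 4 + 7 + 21 = 58.

Nearest-neighbour total = 58 m; route Ridge → Vale → Oak → Cedar → Hadley → Ridge.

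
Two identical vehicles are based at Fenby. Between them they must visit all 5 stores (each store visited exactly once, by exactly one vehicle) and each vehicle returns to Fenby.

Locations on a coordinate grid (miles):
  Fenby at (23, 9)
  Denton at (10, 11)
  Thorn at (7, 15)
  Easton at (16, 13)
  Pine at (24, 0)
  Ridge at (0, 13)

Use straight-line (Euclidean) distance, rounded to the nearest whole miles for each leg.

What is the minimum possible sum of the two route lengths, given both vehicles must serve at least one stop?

Check every non-empty split of the stops between the two vehicles; for each half take its own optimal tour:
  {Denton} + {Thorn, Easton, Pine, Ridge}: 26 + 60 = 86
  {Thorn} + {Denton, Easton, Pine, Ridge}: 34 + 60 = 94
  {Denton, Thorn} + {Easton, Pine, Ridge}: 35 + 60 = 95
  {Easton} + {Denton, Thorn, Pine, Ridge}: 16 + 61 = 77
  {Denton, Easton} + {Thorn, Pine, Ridge}: 27 + 60 = 87
  {Thorn, Easton} + {Denton, Pine, Ridge}: 34 + 59 = 93
  … (15 splits in total)
  {Pine} + {Denton, Thorn, Easton, Ridge}: 18 + 47 = 65  ← best
Best: vehicle 1 Fenby → Pine → Fenby = 18; vehicle 2 Fenby → Denton → Ridge → Thorn → Easton → Fenby = 47; combined 65.

Minimum combined distance: 65 miles.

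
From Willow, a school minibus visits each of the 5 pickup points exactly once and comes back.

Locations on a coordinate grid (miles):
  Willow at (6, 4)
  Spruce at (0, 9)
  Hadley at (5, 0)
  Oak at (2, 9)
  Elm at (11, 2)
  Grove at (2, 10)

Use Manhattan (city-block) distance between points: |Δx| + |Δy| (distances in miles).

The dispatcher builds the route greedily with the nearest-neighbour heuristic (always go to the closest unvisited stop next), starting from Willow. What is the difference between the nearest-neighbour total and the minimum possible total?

Willow: Hadley=5, Elm=7, Oak=9, Grove=10, Spruce=11 ⇒ Hadley
Hadley: Elm=8, Oak=12, Grove=13, Spruce=14 ⇒ Elm
Elm: Oak=16, Grove=17, Spruce=18 ⇒ Oak
Oak: Grove=1, Spruce=2 ⇒ Grove
Grove: Spruce=3 ⇒ Spruce
NN route Willow → Hadley → Elm → Oak → Grove → Spruce → Willow costs 44.
Optimal: Willow → Spruce → Oak → Grove → Hadley → Elm → Willow costs 42 (by enumerating all 60 distinct tours).
Excess = 44 − 42 = 2.

Excess over optimum: 2 miles.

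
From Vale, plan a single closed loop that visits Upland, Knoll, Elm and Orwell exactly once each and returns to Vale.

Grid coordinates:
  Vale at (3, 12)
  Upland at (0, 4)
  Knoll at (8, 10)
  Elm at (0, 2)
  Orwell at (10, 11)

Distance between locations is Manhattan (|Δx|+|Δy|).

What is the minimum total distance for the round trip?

There are 12 distinct closed tours to check (reversals are equivalent).
Vale→Upland→Knoll→Elm→Orwell→Vale: 11+14+16+19+8 = 68
Vale→Upland→Knoll→Orwell→Elm→Vale: 11+14+3+19+13 = 60
Vale→Upland→Elm→Knoll→Orwell→Vale: 11+2+16+3+8 = 40
Vale→Upland→Elm→Orwell→Knoll→Vale: 11+2+19+3+7 = 42
Vale→Upland→Orwell→Knoll→Elm→Vale: 11+17+3+16+13 = 60
Vale→Upland→Orwell→Elm→Knoll→Vale: 11+17+19+16+7 = 70
Vale→Knoll→Upland→Elm→Orwell→Vale: 7+14+2+19+8 = 50
Vale→Knoll→Upland→Orwell→Elm→Vale: 7+14+17+19+13 = 70
Vale→Knoll→Elm→Upland→Orwell→Vale: 7+16+2+17+8 = 50
Vale→Knoll→Orwell→Upland→Elm→Vale: 7+3+17+2+13 = 42
Vale→Elm→Upland→Knoll→Orwell→Vale: 13+2+14+3+8 = 40
Vale→Elm→Knoll→Upland→Orwell→Vale: 13+16+14+17+8 = 68
The minimum is 40.
One optimal route: Vale → Upland → Elm → Knoll → Orwell → Vale (or its reverse).

Minimum total distance: 40.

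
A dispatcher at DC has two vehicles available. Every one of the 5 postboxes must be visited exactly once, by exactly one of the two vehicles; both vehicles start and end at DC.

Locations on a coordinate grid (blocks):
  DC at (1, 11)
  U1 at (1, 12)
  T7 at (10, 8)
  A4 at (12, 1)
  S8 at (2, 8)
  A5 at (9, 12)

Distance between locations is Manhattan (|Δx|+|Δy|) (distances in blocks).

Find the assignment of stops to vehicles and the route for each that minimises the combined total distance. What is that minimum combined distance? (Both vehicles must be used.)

46 blocks — the smallest possible combined total.

Try each way of splitting the stops between the two vehicles (each non-empty) and, for each split, find the best tour for each vehicle:
  {U1} + {T7, A4, S8, A5}: 2 + 44 = 46
  {T7} + {U1, A4, S8, A5}: 24 + 44 = 68
  {U1, T7} + {A4, S8, A5}: 26 + 44 = 70
  {A4} + {U1, T7, S8, A5}: 42 + 26 = 68
  {U1, A4} + {T7, S8, A5}: 44 + 26 = 70
  {T7, A4} + {U1, S8, A5}: 42 + 24 = 66
  … (15 splits in total)
Best: vehicle 1 DC → U1 → DC = 2; vehicle 2 DC → S8 → T7 → A4 → A5 → DC = 44; combined 46.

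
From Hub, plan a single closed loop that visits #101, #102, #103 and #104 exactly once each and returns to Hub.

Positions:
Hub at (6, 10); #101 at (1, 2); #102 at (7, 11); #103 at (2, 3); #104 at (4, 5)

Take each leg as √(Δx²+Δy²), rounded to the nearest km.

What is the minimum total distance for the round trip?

With 4 stops there are 4!/2 = 12 distinct round trips (a route and its reverse cost the same).
Hub → #101 → #102 → #103 → #104 → Hub: 9+11+9+3+5 = 37
Hub → #101 → #102 → #104 → #103 → Hub: 9+11+7+3+8 = 38
Hub → #101 → #103 → #102 → #104 → Hub: 9+1+9+7+5 = 31
Hub → #101 → #103 → #104 → #102 → Hub: 9+1+3+7+1 = 21
Hub → #101 → #104 → #102 → #103 → Hub: 9+4+7+9+8 = 37
Hub → #101 → #104 → #103 → #102 → Hub: 9+4+3+9+1 = 26
Hub → #102 → #101 → #103 → #104 → Hub: 1+11+1+3+5 = 21
Hub → #102 → #101 → #104 → #103 → Hub: 1+11+4+3+8 = 27
Hub → #102 → #103 → #101 → #104 → Hub: 1+9+1+4+5 = 20
Hub → #102 → #104 → #101 → #103 → Hub: 1+7+4+1+8 = 21
Hub → #103 → #101 → #102 → #104 → Hub: 8+1+11+7+5 = 32
Hub → #103 → #102 → #101 → #104 → Hub: 8+9+11+4+5 = 37
The minimum is 20.
One optimal route: Hub → #102 → #103 → #101 → #104 → Hub (or its reverse).

20 km — the shortest possible round trip.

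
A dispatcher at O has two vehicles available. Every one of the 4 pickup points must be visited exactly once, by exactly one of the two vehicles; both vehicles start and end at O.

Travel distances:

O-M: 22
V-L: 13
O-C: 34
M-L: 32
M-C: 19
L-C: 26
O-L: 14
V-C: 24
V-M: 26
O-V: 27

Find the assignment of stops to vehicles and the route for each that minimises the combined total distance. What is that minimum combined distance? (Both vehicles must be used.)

There are 2^3 − 1 = 7 ways to divide the 4 stops into two non-empty groups. For each, the best each vehicle can do is its own shortest tour through its group:
  {V} + {M, L, C}: 54 + 81 = 135
  {M} + {V, L, C}: 44 + 85 = 129
  {V, M} + {L, C}: 75 + 74 = 149
  {L} + {V, M, C}: 28 + 92 = 120
  {V, L} + {M, C}: 54 + 75 = 129
  {M, L} + {V, C}: 68 + 85 = 153
  … (7 splits in total)
Best: vehicle 1 O → L → O = 28; vehicle 2 O → V → C → M → O = 92; combined 120.

120 — the smallest possible combined total.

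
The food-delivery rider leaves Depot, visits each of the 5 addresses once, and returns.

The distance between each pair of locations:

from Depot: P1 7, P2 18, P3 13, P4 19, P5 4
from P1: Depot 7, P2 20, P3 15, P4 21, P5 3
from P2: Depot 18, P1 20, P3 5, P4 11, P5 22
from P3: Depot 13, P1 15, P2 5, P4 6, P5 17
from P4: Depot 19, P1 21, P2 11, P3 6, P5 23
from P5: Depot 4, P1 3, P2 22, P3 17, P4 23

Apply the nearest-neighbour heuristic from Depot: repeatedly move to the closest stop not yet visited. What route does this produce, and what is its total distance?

Total distance 57 via the nearest-neighbour route Depot → P5 → P1 → P3 → P2 → P4 → Depot.

From Depot: distances to unvisited — P5=4, P1=7, P3=13, P2=18, P4=19. Nearest is P5 (4).
From P5: distances to unvisited — P1=3, P3=17, P2=22, P4=23. Nearest is P1 (3).
From P1: distances to unvisited — P3=15, P2=20, P4=21. Nearest is P3 (15).
From P3: distances to unvisited — P2=5, P4=6. Nearest is P2 (5).
From P2: distances to unvisited — P4=11. Nearest is P4 (11).
Return P4→Depot: 19.
Total = 4 + 3 + 15 + 5 + 11 + 19 = 57.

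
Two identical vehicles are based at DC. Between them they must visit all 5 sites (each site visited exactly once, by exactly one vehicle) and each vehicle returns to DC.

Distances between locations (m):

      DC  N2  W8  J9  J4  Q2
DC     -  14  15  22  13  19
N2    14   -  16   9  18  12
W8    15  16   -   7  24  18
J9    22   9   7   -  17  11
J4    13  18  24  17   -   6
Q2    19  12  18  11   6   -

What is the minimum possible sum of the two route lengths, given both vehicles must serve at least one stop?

Check every non-empty split of the stops between the two vehicles; for each half take its own optimal tour:
  {N2} + {W8, J9, J4, Q2}: 28 + 52 = 80
  {W8} + {N2, J9, J4, Q2}: 30 + 53 = 83
  {N2, W8} + {J9, J4, Q2}: 45 + 52 = 97
  {J9} + {N2, W8, J4, Q2}: 44 + 62 = 106
  {N2, J9} + {W8, J4, Q2}: 45 + 52 = 97
  {W8, J9} + {N2, J4, Q2}: 44 + 45 = 89
  … (15 splits in total)
Best: vehicle 1 DC → N2 → DC = 28; vehicle 2 DC → W8 → J9 → Q2 → J4 → DC = 52; combined 80.

80 m — the smallest possible combined total.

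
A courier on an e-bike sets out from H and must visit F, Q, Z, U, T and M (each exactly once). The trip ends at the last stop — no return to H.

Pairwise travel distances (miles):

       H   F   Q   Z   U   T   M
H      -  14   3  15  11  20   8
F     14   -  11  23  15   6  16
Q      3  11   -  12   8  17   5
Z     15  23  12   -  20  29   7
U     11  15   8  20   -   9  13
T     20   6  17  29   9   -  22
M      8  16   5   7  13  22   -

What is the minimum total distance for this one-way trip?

There are 6! = 720 possible orderings.
H → F → Q → Z → U → T → M: 14+11+12+20+9+22 = 88
H → F → Q → Z → U → M → T: 14+11+12+20+13+22 = 92
H → F → Q → Z → T → U → M: 14+11+12+29+9+13 = 88
H → F → Q → Z → T → M → U: 14+11+12+29+22+13 = 101
H → F → Q → Z → M → U → T: 14+11+12+7+13+9 = 66
H → F → Q → Z → M → T → U: 14+11+12+7+22+9 = 75
H → F → Q → U → Z → T → M: 14+11+8+20+29+22 = 104
H → F → Q → U → Z → M → T: 14+11+8+20+7+22 = 82
… (712 more)
H → F → T → U → Q → M → Z: 14+6+9+8+5+7 = 49  ← best
The minimum is 49.
One shortest path: H → F → T → U → Q → M → Z.

Shortest open route: 49 miles.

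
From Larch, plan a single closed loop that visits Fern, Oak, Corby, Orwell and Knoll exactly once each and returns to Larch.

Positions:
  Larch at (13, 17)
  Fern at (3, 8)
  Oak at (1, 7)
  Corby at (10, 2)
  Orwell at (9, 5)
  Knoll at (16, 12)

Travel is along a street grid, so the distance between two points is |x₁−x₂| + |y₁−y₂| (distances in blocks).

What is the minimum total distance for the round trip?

60 blocks — the shortest possible round trip.

There are 60 distinct closed tours to check (reversals are equivalent).
Larch → Fern → Oak → Corby → Orwell → Knoll → Larch: 19+3+14+4+14+8 = 62
Larch → Fern → Oak → Corby → Knoll → Orwell → Larch: 19+3+14+16+14+16 = 82
Larch → Fern → Oak → Orwell → Corby → Knoll → Larch: 19+3+10+4+16+8 = 60
Larch → Fern → Oak → Orwell → Knoll → Corby → Larch: 19+3+10+14+16+18 = 80
Larch → Fern → Oak → Knoll → Corby → Orwell → Larch: 19+3+20+16+4+16 = 78
Larch → Fern → Oak → Knoll → Orwell → Corby → Larch: 19+3+20+14+4+18 = 78
Larch → Fern → Corby → Oak → Orwell → Knoll → Larch: 19+13+14+10+14+8 = 78
Larch → Fern → Corby → Oak → Knoll → Orwell → Larch: 19+13+14+20+14+16 = 96
Larch → Fern → Corby → Orwell → Oak → Knoll → Larch: 19+13+4+10+20+8 = 74
Larch → Fern → Corby → Orwell → Knoll → Oak → Larch: 19+13+4+14+20+22 = 92
Larch → Fern → Corby → Knoll → Oak → Orwell → Larch: 19+13+16+20+10+16 = 94
Larch → Fern → Corby → Knoll → Orwell → Oak → Larch: 19+13+16+14+10+22 = 94
Larch → Fern → Orwell → Oak → Corby → Knoll → Larch: 19+9+10+14+16+8 = 76
Larch → Fern → Orwell → Oak → Knoll → Corby → Larch: 19+9+10+20+16+18 = 92
… (46 more)
The minimum is 60.
One optimal route: Larch → Fern → Oak → Orwell → Corby → Knoll → Larch (or its reverse).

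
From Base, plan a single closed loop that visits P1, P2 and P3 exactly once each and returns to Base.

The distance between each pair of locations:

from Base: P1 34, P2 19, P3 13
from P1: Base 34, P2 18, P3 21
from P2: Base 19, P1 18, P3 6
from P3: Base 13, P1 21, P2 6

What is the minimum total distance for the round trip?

Base-P1-P2-P3-Base: 34+18+6+13 = 71
Base-P1-P3-P2-Base: 34+21+6+19 = 80
Base-P2-P1-P3-Base: 19+18+21+13 = 71
The minimum is 71.
One optimal route: Base → P1 → P2 → P3 → Base (or its reverse).

Shortest round trip = 71.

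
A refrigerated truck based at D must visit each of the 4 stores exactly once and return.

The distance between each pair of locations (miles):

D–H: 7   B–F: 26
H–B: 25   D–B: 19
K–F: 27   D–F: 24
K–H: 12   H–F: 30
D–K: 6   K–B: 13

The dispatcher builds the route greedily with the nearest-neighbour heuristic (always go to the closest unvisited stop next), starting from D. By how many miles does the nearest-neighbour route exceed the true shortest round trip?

D: K=6, H=7, B=19, F=24 ⇒ K
K: H=12, B=13, F=27 ⇒ H
H: B=25, F=30 ⇒ B
B: F=26 ⇒ F
NN route D → K → H → B → F → D costs 93.
Optimal: D → K → B → F → H → D costs 82 (by enumerating all 12 distinct tours).
Excess = 93 − 82 = 11.

11 miles longer than the optimal tour.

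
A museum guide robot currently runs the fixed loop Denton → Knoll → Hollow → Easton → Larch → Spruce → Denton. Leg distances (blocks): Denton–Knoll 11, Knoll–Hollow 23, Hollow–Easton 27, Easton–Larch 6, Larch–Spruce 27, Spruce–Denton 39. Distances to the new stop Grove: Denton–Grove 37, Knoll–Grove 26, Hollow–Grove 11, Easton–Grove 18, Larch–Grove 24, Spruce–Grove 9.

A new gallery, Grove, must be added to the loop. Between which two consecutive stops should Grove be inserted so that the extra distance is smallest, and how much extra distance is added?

Insertion cost between consecutive stops i–j is d(i,Grove) + d(Grove,j) − d(i,j):
  between Denton and Knoll: 37 + 26 − 11 = 52
  between Knoll and Hollow: 26 + 11 − 23 = 14
  between Hollow and Easton: 11 + 18 − 27 = 2
  between Easton and Larch: 18 + 24 − 6 = 36
  between Larch and Spruce: 24 + 9 − 27 = 6
  between Spruce and Denton: 9 + 37 − 39 = 7
Cheapest insertion is between Hollow and Easton, adding 2.
New total = 133 + 2 = 135.

+2 blocks — insert Grove between Hollow and Easton.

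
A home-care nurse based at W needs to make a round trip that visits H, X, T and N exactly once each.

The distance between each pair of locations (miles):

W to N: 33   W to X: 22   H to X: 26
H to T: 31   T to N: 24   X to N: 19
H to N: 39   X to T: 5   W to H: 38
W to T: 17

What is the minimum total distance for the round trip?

W - H - X - T - N - W: 38+26+5+24+33 = 126
W - H - X - N - T - W: 38+26+19+24+17 = 124
W - H - T - X - N - W: 38+31+5+19+33 = 126
W - H - T - N - X - W: 38+31+24+19+22 = 134
W - H - N - X - T - W: 38+39+19+5+17 = 118
W - H - N - T - X - W: 38+39+24+5+22 = 128
W - X - H - T - N - W: 22+26+31+24+33 = 136
W - X - H - N - T - W: 22+26+39+24+17 = 128
W - X - T - H - N - W: 22+5+31+39+33 = 130
W - X - N - H - T - W: 22+19+39+31+17 = 128
W - T - H - X - N - W: 17+31+26+19+33 = 126
W - T - X - H - N - W: 17+5+26+39+33 = 120
The minimum is 118.
One optimal route: W → H → N → X → T → W (or its reverse).

Minimum total distance: 118 miles.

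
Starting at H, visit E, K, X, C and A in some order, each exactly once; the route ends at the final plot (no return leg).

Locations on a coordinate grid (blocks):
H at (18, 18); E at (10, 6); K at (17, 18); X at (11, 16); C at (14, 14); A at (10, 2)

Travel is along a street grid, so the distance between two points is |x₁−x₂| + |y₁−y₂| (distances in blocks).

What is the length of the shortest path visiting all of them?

There are 5! = 120 possible orderings.
H → E → K → X → C → A: 20+19+8+5+16 = 68
H → E → K → X → A → C: 20+19+8+15+16 = 78
H → E → K → C → X → A: 20+19+7+5+15 = 66
H → E → K → C → A → X: 20+19+7+16+15 = 77
H → E → K → A → X → C: 20+19+23+15+5 = 82
H → E → K → A → C → X: 20+19+23+16+5 = 83
H → E → X → K → C → A: 20+11+8+7+16 = 62
H → E → X → K → A → C: 20+11+8+23+16 = 78
H → E → X → C → K → A: 20+11+5+7+23 = 66
H → E → X → C → A → K: 20+11+5+16+23 = 75
H → E → X → A → K → C: 20+11+15+23+7 = 76
H → E → X → A → C → K: 20+11+15+16+7 = 69
H → E → C → K → X → A: 20+12+7+8+15 = 62
H → E → C → K → A → X: 20+12+7+23+15 = 77
… (106 more)
H → K → C → X → E → A: 1+7+5+11+4 = 28  ← best
The minimum is 28.
One shortest path: H → K → C → X → E → A.

28 blocks — the minimum one-way total.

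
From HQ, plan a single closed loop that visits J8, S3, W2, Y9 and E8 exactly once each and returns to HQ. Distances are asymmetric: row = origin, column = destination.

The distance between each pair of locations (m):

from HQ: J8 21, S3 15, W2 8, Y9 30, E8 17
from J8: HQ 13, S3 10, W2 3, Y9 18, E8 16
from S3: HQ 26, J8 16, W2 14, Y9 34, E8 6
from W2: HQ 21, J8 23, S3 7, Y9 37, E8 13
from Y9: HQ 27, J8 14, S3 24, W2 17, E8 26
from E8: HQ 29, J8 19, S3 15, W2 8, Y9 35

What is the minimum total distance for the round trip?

HQ-J8-S3-W2-Y9-E8-HQ: 21+10+14+37+26+29 = 137
HQ-J8-S3-W2-E8-Y9-HQ: 21+10+14+13+35+27 = 120
HQ-J8-S3-Y9-W2-E8-HQ: 21+10+34+17+13+29 = 124
HQ-J8-S3-Y9-E8-W2-HQ: 21+10+34+26+8+21 = 120
HQ-J8-S3-E8-W2-Y9-HQ: 21+10+6+8+37+27 = 109
HQ-J8-S3-E8-Y9-W2-HQ: 21+10+6+35+17+21 = 110
HQ-J8-W2-S3-Y9-E8-HQ: 21+3+7+34+26+29 = 120
HQ-J8-W2-S3-E8-Y9-HQ: 21+3+7+6+35+27 = 99
HQ-J8-W2-Y9-S3-E8-HQ: 21+3+37+24+6+29 = 120
HQ-J8-W2-Y9-E8-S3-HQ: 21+3+37+26+15+26 = 128
HQ-J8-W2-E8-S3-Y9-HQ: 21+3+13+15+34+27 = 113
HQ-J8-W2-E8-Y9-S3-HQ: 21+3+13+35+24+26 = 122
HQ-J8-Y9-S3-W2-E8-HQ: 21+18+24+14+13+29 = 119
HQ-J8-Y9-S3-E8-W2-HQ: 21+18+24+6+8+21 = 98
… (106 more)
HQ-W2-S3-E8-Y9-J8-HQ: 8+7+6+35+14+13 = 83  ← best
The minimum is 83.
One optimal route: HQ → W2 → S3 → E8 → Y9 → J8 → HQ.

83 m — the shortest possible round trip.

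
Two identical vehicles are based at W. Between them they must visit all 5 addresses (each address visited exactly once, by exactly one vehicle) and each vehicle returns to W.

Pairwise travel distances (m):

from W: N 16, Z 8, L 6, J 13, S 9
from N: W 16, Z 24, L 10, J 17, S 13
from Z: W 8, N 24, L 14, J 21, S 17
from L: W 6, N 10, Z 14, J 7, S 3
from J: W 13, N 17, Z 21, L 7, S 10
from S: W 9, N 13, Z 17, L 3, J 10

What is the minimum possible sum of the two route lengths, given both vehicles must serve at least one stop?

68 m — the smallest possible combined total.

There are 2^4 − 1 = 15 ways to divide the 5 stops into two non-empty groups. For each, the best each vehicle can do is its own shortest tour through its group:
  {N} + {Z, L, J, S}: 32 + 48 = 80
  {Z} + {N, L, J, S}: 16 + 52 = 68
  {N, Z} + {L, J, S}: 48 + 32 = 80
  {L} + {N, Z, J, S}: 12 + 68 = 80
  {N, L} + {Z, J, S}: 32 + 48 = 80
  {Z, L} + {N, J, S}: 28 + 52 = 80
  … (15 splits in total)
Best: vehicle 1 W → Z → W = 16; vehicle 2 W → N → L → J → S → W = 52; combined 68.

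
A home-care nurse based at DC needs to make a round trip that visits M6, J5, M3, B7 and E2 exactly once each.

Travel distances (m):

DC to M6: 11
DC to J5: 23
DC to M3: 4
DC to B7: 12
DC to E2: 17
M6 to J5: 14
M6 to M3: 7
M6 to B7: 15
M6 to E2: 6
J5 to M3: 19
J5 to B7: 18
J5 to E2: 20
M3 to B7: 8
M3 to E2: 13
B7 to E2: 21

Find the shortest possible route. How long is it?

There are 60 distinct closed tours to check (reversals are equivalent).
DC - M6 - J5 - M3 - B7 - E2 - DC: 11+14+19+8+21+17 = 90
DC - M6 - J5 - M3 - E2 - B7 - DC: 11+14+19+13+21+12 = 90
DC - M6 - J5 - B7 - M3 - E2 - DC: 11+14+18+8+13+17 = 81
DC - M6 - J5 - B7 - E2 - M3 - DC: 11+14+18+21+13+4 = 81
DC - M6 - J5 - E2 - M3 - B7 - DC: 11+14+20+13+8+12 = 78
DC - M6 - J5 - E2 - B7 - M3 - DC: 11+14+20+21+8+4 = 78
DC - M6 - M3 - J5 - B7 - E2 - DC: 11+7+19+18+21+17 = 93
DC - M6 - M3 - J5 - E2 - B7 - DC: 11+7+19+20+21+12 = 90
DC - M6 - M3 - B7 - J5 - E2 - DC: 11+7+8+18+20+17 = 81
DC - M6 - M3 - B7 - E2 - J5 - DC: 11+7+8+21+20+23 = 90
DC - M6 - M3 - E2 - J5 - B7 - DC: 11+7+13+20+18+12 = 81
DC - M6 - M3 - E2 - B7 - J5 - DC: 11+7+13+21+18+23 = 93
DC - M6 - B7 - J5 - M3 - E2 - DC: 11+15+18+19+13+17 = 93
DC - M6 - B7 - J5 - E2 - M3 - DC: 11+15+18+20+13+4 = 81
… (46 more)
DC - M6 - E2 - J5 - B7 - M3 - DC: 11+6+20+18+8+4 = 67  ← best
The minimum is 67.
One optimal route: DC → M6 → E2 → J5 → B7 → M3 → DC (or its reverse).

Minimum total distance: 67 m.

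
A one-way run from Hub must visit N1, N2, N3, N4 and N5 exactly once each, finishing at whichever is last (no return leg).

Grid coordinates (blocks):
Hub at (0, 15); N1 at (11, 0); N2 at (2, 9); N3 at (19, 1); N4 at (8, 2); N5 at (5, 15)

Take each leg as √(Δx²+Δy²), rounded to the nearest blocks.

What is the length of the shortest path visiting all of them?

Shortest open route: 33 blocks.

There are 5! = 120 possible orderings.
Hub→N1→N2→N3→N4→N5: 19+13+19+11+13 = 75
Hub→N1→N2→N3→N5→N4: 19+13+19+20+13 = 84
Hub→N1→N2→N4→N3→N5: 19+13+9+11+20 = 72
Hub→N1→N2→N4→N5→N3: 19+13+9+13+20 = 74
Hub→N1→N2→N5→N3→N4: 19+13+7+20+11 = 70
Hub→N1→N2→N5→N4→N3: 19+13+7+13+11 = 63
Hub→N1→N3→N2→N4→N5: 19+8+19+9+13 = 68
Hub→N1→N3→N2→N5→N4: 19+8+19+7+13 = 66
Hub→N1→N3→N4→N2→N5: 19+8+11+9+7 = 54
Hub→N1→N3→N4→N5→N2: 19+8+11+13+7 = 58
Hub→N1→N3→N5→N2→N4: 19+8+20+7+9 = 63
Hub→N1→N3→N5→N4→N2: 19+8+20+13+9 = 69
Hub→N1→N4→N2→N3→N5: 19+4+9+19+20 = 71
Hub→N1→N4→N2→N5→N3: 19+4+9+7+20 = 59
… (106 more)
Hub→N5→N2→N4→N1→N3: 5+7+9+4+8 = 33  ← best
The minimum is 33.
One shortest path: Hub → N5 → N2 → N4 → N1 → N3.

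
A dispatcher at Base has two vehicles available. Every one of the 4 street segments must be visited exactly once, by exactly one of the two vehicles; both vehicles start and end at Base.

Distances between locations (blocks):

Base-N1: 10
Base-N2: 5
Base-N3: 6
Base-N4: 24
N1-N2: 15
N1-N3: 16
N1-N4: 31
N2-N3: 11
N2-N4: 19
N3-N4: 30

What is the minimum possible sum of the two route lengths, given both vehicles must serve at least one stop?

Try each way of splitting the stops between the two vehicles (each non-empty) and, for each split, find the best tour for each vehicle:
  {N1} + {N2, N3, N4}: 20 + 60 = 80
  {N2} + {N1, N3, N4}: 10 + 77 = 87
  {N1, N2} + {N3, N4}: 30 + 60 = 90
  {N3} + {N1, N2, N4}: 12 + 65 = 77
  {N1, N3} + {N2, N4}: 32 + 48 = 80
  {N2, N3} + {N1, N4}: 22 + 65 = 87
  … (7 splits in total)
Best: vehicle 1 Base → N3 → Base = 12; vehicle 2 Base → N1 → N4 → N2 → Base = 65; combined 77.

77 blocks — the smallest possible combined total.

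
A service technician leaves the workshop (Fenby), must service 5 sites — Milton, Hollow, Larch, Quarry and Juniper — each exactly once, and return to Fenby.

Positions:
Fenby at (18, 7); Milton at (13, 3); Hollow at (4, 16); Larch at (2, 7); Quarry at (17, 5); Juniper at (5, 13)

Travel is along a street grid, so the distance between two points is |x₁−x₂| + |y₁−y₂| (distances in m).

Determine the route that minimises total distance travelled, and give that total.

Fenby - Milton - Hollow - Larch - Quarry - Juniper - Fenby: 9+22+11+17+20+19 = 98
Fenby - Milton - Hollow - Larch - Juniper - Quarry - Fenby: 9+22+11+9+20+3 = 74
Fenby - Milton - Hollow - Quarry - Larch - Juniper - Fenby: 9+22+24+17+9+19 = 100
Fenby - Milton - Hollow - Quarry - Juniper - Larch - Fenby: 9+22+24+20+9+16 = 100
Fenby - Milton - Hollow - Juniper - Larch - Quarry - Fenby: 9+22+4+9+17+3 = 64
Fenby - Milton - Hollow - Juniper - Quarry - Larch - Fenby: 9+22+4+20+17+16 = 88
Fenby - Milton - Larch - Hollow - Quarry - Juniper - Fenby: 9+15+11+24+20+19 = 98
Fenby - Milton - Larch - Hollow - Juniper - Quarry - Fenby: 9+15+11+4+20+3 = 62
Fenby - Milton - Larch - Quarry - Hollow - Juniper - Fenby: 9+15+17+24+4+19 = 88
Fenby - Milton - Larch - Quarry - Juniper - Hollow - Fenby: 9+15+17+20+4+23 = 88
Fenby - Milton - Larch - Juniper - Hollow - Quarry - Fenby: 9+15+9+4+24+3 = 64
Fenby - Milton - Larch - Juniper - Quarry - Hollow - Fenby: 9+15+9+20+24+23 = 100
Fenby - Milton - Quarry - Hollow - Larch - Juniper - Fenby: 9+6+24+11+9+19 = 78
Fenby - Milton - Quarry - Hollow - Juniper - Larch - Fenby: 9+6+24+4+9+16 = 68
… (46 more)
Fenby - Larch - Hollow - Juniper - Milton - Quarry - Fenby: 16+11+4+18+6+3 = 58  ← best
The minimum is 58.
One optimal route: Fenby → Larch → Hollow → Juniper → Milton → Quarry → Fenby (or its reverse).

58 m — the shortest possible round trip.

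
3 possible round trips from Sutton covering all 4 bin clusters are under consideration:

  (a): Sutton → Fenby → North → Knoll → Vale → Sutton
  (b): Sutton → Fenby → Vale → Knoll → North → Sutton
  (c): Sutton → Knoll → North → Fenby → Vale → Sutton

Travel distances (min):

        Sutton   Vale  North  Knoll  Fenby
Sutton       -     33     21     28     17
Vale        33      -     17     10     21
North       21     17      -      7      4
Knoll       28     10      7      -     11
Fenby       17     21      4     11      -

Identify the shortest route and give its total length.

71 min — (a) is the shortest.

(a): 17 + 4 + 7 + 10 + 33 = 71
(b): 17 + 21 + 10 + 7 + 21 = 76
(c): 28 + 7 + 4 + 21 + 33 = 93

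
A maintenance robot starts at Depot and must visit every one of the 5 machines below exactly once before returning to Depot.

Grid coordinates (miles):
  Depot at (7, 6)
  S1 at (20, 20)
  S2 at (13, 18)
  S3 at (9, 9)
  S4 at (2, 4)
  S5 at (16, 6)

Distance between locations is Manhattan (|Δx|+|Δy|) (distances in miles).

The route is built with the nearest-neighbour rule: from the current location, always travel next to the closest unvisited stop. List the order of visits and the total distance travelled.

From Depot: distances to unvisited — S3=5, S4=7, S5=9, S2=18, S1=27. Nearest is S3 (5).
From S3: distances to unvisited — S5=10, S4=12, S2=13, S1=22. Nearest is S5 (10).
From S5: distances to unvisited — S2=15, S4=16, S1=18. Nearest is S2 (15).
From S2: distances to unvisited — S1=9, S4=25. Nearest is S1 (9).
From S1: distances to unvisited — S4=34. Nearest is S4 (34).
Return S4→Depot: 7.
Total = 5 + 10 + 15 + 9 + 34 + 7 = 80.

Nearest-neighbour total = 80 miles; route Depot → S3 → S5 → S2 → S1 → S4 → Depot.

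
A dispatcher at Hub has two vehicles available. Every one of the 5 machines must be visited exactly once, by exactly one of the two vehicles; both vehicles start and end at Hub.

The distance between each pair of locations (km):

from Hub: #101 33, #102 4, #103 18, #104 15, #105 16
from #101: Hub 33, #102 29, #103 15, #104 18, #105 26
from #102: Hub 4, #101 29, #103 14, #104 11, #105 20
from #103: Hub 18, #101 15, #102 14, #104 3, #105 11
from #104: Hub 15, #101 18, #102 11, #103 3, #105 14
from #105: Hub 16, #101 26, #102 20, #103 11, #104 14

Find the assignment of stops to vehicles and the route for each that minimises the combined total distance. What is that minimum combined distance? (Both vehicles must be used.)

Try each way of splitting the stops between the two vehicles (each non-empty) and, for each split, find the best tour for each vehicle:
  {#101} + {#102, #103, #104, #105}: 66 + 45 = 111
  {#102} + {#101, #103, #104, #105}: 8 + 75 = 83
  {#101, #102} + {#103, #104, #105}: 66 + 45 = 111
  {#103} + {#101, #102, #104, #105}: 36 + 75 = 111
  {#101, #103} + {#102, #104, #105}: 66 + 45 = 111
  {#102, #103} + {#101, #104, #105}: 36 + 75 = 111
  … (15 splits in total)
Best: vehicle 1 Hub → #102 → Hub = 8; vehicle 2 Hub → #104 → #101 → #103 → #105 → Hub = 75; combined 83.

Minimum combined distance: 83 km.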